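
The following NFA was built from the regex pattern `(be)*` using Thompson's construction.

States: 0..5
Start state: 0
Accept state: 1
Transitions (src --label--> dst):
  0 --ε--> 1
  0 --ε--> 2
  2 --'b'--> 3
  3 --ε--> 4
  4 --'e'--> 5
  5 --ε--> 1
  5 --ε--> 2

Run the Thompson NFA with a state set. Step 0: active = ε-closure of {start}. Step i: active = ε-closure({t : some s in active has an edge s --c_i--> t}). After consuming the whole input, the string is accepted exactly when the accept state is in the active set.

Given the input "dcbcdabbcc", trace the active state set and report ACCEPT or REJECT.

initial (ε-close {0}): {0,1,2}
'd' @ 1: {}  — dead — no transitions
rest 'cbcdabbcc' ignored (set empty)
after full input: {}  (accept=1 not in)

Answer: REJECT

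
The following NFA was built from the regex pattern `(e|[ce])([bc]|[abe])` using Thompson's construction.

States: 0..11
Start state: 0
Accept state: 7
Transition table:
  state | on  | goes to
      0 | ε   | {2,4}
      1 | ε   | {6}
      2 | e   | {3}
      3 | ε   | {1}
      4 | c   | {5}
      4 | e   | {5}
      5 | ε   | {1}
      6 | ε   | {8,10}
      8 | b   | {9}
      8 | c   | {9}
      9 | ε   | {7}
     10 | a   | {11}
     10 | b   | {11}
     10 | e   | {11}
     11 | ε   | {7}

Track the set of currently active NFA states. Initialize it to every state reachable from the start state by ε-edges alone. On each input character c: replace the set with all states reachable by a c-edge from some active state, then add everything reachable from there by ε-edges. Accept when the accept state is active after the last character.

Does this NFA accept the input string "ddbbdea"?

Answer: REJECT

Steps:
S₀ = ε-closure({0}) = {0,2,4}
'd' @ 1: {}  — dead — no transitions
rest 'dbbdea' ignored (set empty)
final: {}; accept 7 not in set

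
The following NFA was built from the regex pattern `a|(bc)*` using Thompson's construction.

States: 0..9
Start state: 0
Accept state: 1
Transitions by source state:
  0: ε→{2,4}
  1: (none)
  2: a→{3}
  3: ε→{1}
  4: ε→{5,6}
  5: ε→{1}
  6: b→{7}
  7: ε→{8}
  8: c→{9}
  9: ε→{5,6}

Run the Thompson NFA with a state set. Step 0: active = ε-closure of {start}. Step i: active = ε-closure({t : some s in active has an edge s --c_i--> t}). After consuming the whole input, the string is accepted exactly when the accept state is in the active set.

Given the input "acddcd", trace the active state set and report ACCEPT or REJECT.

start: ε-closure({0}) = {0,1,2,4,5,6}
'a' @ 1: {1,3}  (accept∈set)
'c' @ 2: {}  — dead — no transitions
rest 'ddcd' ignored (set empty)
final: {}; accept 1 not in set

Answer: REJECT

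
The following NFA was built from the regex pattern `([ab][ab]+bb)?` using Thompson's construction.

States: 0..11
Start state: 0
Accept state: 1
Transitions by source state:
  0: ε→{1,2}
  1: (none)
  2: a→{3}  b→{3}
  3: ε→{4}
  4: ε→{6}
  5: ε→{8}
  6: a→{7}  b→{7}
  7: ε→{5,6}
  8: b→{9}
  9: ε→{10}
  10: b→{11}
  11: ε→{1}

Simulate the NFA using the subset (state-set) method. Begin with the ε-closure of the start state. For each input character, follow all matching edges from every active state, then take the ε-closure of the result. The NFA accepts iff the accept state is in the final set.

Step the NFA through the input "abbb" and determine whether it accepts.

Answer: ACCEPT

Derivation:
start: ε-closure({0}) = {0,1,2}
'a' @ 1: {3,4,6}
'b' @ 2: {5,6,7,8}
'b' @ 3: {5,6,7,8,9,10}
'b' @ 4: {1,5,6,7,8,9,10,11}  ✓accept
after full input: {1,5,6,7,8,9,10,11}  (accept=1 in)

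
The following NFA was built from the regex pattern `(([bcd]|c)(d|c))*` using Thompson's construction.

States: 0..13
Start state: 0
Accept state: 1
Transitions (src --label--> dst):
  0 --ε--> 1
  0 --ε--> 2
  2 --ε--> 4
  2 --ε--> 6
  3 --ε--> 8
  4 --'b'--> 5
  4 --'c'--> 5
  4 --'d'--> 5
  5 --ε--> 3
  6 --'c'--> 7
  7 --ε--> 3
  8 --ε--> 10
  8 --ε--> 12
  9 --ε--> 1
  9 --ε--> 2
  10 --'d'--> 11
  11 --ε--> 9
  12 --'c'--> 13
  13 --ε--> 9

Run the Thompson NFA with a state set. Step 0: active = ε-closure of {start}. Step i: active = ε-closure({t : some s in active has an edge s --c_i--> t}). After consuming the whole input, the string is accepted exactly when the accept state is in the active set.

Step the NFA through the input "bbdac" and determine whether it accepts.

S₀ = ε-closure({0}) = {0,1,2,4,6}
'b' @ 1: {3,5,8,10,12}
'b' @ 2: {}  — dead — no transitions
rest 'dac' ignored (set empty)
end set {} — state 1 not in

Answer: REJECT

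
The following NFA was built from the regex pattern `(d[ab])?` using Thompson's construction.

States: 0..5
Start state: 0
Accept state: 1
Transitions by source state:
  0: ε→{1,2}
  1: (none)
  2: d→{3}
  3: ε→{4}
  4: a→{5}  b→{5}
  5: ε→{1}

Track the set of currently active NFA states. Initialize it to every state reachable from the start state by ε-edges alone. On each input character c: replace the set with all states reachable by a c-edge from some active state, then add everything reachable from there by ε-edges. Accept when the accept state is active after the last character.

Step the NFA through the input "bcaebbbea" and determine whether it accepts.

Answer: REJECT

Steps:
initial (ε-close {0}): {0,1,2}
'b' @ 1: {}  — no active states
rest 'caebbbea' ignored (set empty)
after full input: {}  (accept=1 not in)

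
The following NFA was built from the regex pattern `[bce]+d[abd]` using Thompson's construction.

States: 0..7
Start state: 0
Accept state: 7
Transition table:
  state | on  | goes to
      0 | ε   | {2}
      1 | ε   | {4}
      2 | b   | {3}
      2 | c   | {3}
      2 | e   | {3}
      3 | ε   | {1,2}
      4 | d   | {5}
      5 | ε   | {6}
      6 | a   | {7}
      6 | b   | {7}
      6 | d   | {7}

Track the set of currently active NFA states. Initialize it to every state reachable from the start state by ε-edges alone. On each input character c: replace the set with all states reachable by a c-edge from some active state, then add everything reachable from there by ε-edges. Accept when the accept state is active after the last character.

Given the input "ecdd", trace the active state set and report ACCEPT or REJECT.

start: ε-closure({0}) = {0,2}
'e' @ 1: {1,2,3,4}
'c' @ 2: {1,2,3,4}
'd' @ 3: {5,6}
'd' @ 4: {7}  [accepting]
end set {7} — state 7 in

Answer: ACCEPT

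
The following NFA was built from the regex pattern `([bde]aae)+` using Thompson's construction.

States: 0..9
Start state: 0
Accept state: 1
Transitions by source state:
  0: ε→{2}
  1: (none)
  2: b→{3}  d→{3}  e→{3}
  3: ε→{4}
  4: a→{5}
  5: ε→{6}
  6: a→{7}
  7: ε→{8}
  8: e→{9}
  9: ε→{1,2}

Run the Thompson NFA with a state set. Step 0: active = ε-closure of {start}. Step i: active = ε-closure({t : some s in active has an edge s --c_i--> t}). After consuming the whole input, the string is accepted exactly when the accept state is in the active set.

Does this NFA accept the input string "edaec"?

initial (ε-close {0}): {0,2}
'e' @ 1: {3,4}
'd' @ 2: {}  — dead — no transitions
rest 'aec' ignored (set empty)
end set {} — state 1 not in

Answer: REJECT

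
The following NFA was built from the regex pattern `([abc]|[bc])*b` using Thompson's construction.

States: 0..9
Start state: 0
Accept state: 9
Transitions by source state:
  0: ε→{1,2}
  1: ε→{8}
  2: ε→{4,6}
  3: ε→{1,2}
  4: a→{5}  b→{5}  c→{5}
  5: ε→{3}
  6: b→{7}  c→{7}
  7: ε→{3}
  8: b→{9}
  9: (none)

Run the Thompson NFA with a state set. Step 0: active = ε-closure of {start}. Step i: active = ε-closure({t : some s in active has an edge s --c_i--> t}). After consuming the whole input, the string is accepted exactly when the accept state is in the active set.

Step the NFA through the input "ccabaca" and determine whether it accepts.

Answer: REJECT

Steps:
S₀ = ε-closure({0}) = {0,1,2,4,6,8}
'c' @ 1: {1,2,3,4,5,6,7,8}
'c' @ 2: {1,2,3,4,5,6,7,8}
'a' @ 3: {1,2,3,4,5,6,8}
'b' @ 4: {1,2,3,4,5,6,7,8,9}  [accepting]
'a' @ 5: {1,2,3,4,5,6,8}
'c' @ 6: {1,2,3,4,5,6,7,8}
'a' @ 7: {1,2,3,4,5,6,8}
end set {1,2,3,4,5,6,8} — state 9 not in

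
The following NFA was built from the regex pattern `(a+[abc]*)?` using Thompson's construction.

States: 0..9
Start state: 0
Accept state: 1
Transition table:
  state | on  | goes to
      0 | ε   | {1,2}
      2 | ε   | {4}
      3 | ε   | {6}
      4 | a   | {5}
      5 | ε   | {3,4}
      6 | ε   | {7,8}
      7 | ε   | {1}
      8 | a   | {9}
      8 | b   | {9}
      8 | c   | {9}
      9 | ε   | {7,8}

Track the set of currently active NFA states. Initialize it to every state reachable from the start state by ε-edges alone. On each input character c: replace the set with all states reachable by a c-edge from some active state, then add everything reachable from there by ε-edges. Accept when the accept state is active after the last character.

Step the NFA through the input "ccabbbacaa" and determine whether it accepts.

initial (ε-close {0}): {0,1,2,4}
'c' @ 1: {}  — state set empty
rest 'cabbbacaa' ignored (set empty)
final: {}; accept 1 not in set

Answer: REJECT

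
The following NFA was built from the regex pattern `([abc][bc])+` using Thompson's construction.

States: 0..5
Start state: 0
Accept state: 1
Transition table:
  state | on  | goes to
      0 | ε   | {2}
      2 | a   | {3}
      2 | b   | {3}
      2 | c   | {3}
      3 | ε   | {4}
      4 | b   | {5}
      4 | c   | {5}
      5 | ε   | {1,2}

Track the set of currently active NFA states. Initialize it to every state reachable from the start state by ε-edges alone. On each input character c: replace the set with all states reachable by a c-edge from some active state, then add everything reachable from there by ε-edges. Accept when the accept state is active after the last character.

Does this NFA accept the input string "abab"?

start: ε-closure({0}) = {0,2}
'a' @ 1: {3,4}
'b' @ 2: {1,2,5}  ✓accept
'a' @ 3: {3,4}
'b' @ 4: {1,2,5}  ✓accept
end set {1,2,5} — state 1 in

Answer: ACCEPT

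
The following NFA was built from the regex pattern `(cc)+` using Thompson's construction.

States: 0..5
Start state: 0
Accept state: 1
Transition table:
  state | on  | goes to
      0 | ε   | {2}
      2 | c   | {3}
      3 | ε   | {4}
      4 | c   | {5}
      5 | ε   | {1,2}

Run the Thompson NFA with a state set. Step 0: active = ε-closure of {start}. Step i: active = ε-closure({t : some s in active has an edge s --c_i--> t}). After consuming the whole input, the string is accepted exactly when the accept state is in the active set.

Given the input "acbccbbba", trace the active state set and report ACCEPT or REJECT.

Answer: REJECT

Derivation:
initial (ε-close {0}): {0,2}
'a' @ 1: {}  — dead — no transitions
rest 'cbccbbba' ignored (set empty)
end set {} — state 1 not in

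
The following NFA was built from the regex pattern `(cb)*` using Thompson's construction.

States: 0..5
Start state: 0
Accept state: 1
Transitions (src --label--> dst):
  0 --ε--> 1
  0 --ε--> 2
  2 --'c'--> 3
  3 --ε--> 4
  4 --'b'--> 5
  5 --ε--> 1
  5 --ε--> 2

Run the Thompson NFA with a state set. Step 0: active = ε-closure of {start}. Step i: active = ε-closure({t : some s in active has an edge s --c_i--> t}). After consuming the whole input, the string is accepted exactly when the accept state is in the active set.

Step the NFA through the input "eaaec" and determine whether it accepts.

Answer: REJECT

Trace:
initial (ε-close {0}): {0,1,2}
'e' @ 1: {}  — state set empty
rest 'aaec' ignored (set empty)
final: {}; accept 1 not in set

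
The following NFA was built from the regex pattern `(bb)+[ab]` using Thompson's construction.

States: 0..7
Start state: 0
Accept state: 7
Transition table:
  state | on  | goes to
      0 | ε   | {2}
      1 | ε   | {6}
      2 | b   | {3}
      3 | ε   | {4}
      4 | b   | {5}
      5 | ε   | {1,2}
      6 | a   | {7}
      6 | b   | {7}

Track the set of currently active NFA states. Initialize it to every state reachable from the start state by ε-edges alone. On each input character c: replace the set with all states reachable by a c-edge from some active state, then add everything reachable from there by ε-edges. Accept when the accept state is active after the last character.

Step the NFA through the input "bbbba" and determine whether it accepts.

Answer: ACCEPT

Trace:
start: ε-closure({0}) = {0,2}
'b' @ 1: {3,4}
'b' @ 2: {1,2,5,6}
'b' @ 3: {3,4,7}  (accept∈set)
'b' @ 4: {1,2,5,6}
'a' @ 5: {7}  (accept∈set)
final: {7}; accept 7 in set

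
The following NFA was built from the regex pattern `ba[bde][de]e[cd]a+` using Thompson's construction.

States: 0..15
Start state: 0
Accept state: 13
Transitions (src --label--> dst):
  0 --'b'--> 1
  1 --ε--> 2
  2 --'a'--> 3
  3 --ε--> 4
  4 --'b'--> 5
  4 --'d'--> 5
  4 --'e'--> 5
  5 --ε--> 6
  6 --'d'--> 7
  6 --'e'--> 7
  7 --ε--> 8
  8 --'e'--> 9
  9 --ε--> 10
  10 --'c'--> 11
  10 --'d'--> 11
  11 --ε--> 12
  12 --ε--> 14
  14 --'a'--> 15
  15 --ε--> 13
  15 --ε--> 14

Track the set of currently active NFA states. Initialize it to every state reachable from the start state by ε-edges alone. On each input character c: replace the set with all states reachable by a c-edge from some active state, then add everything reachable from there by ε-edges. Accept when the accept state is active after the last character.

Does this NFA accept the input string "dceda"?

S₀ = ε-closure({0}) = {0}
'd' @ 1: {}  — dead — no transitions
rest 'ceda' ignored (set empty)
final: {}; accept 13 not in set

Answer: REJECT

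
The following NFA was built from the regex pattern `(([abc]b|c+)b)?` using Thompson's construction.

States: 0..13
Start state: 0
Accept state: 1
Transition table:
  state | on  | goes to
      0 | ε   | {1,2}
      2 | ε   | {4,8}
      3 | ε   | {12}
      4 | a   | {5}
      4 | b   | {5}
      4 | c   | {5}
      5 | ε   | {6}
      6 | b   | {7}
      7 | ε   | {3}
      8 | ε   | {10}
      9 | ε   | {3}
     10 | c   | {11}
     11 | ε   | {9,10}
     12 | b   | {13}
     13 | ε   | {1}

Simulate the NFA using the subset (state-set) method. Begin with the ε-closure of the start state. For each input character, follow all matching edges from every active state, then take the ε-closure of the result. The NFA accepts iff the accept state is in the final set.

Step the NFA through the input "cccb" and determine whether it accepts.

start: ε-closure({0}) = {0,1,2,4,8,10}
'c' @ 1: {3,5,6,9,10,11,12}
'c' @ 2: {3,9,10,11,12}
'c' @ 3: {3,9,10,11,12}
'b' @ 4: {1,13}  ✓accept
after full input: {1,13}  (accept=1 in)

Answer: ACCEPT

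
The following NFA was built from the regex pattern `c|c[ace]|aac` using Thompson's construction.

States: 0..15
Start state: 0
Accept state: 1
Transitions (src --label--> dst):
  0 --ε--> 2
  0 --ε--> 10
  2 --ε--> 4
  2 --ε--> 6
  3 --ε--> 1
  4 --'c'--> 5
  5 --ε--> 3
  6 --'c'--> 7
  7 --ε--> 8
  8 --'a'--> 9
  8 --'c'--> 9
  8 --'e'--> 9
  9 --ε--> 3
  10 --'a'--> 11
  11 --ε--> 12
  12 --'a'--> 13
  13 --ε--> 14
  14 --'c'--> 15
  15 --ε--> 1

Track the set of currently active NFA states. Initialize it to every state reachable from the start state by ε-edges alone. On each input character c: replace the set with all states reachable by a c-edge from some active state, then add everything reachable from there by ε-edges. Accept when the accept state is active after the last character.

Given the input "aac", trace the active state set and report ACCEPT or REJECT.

initial (ε-close {0}): {0,2,4,6,10}
'a' @ 1: {11,12}
'a' @ 2: {13,14}
'c' @ 3: {1,15}  [accepting]
after full input: {1,15}  (accept=1 in)

Answer: ACCEPT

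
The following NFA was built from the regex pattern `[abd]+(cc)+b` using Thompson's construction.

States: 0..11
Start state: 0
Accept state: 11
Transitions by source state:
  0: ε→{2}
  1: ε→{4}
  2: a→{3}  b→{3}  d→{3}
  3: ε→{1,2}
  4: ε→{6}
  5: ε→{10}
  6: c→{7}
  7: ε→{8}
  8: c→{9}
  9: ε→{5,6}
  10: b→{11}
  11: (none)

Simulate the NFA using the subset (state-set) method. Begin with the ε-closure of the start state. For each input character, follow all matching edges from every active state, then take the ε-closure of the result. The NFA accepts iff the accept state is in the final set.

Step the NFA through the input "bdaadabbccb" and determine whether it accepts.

Answer: ACCEPT

Steps:
initial (ε-close {0}): {0,2}
'b' @ 1: {1,2,3,4,6}
'd' @ 2: {1,2,3,4,6}
'a' @ 3: {1,2,3,4,6}
'a' @ 4: {1,2,3,4,6}
'd' @ 5: {1,2,3,4,6}
'a' @ 6: {1,2,3,4,6}
'b' @ 7: {1,2,3,4,6}
'b' @ 8: {1,2,3,4,6}
'c' @ 9: {7,8}
'c' @ 10: {5,6,9,10}
'b' @ 11: {11}  ✓accept
after full input: {11}  (accept=11 in)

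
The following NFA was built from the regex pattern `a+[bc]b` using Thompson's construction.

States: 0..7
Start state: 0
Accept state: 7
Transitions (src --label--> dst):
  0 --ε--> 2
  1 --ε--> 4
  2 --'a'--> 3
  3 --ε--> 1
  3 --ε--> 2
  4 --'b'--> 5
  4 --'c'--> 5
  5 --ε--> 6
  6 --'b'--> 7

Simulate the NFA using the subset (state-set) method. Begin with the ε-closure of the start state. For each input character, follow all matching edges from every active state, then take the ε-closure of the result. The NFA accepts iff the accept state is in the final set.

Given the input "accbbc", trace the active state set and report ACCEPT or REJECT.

S₀ = ε-closure({0}) = {0,2}
'a' @ 1: {1,2,3,4}
'c' @ 2: {5,6}
'c' @ 3: {}  — state set empty
rest 'bbc' ignored (set empty)
final: {}; accept 7 not in set

Answer: REJECT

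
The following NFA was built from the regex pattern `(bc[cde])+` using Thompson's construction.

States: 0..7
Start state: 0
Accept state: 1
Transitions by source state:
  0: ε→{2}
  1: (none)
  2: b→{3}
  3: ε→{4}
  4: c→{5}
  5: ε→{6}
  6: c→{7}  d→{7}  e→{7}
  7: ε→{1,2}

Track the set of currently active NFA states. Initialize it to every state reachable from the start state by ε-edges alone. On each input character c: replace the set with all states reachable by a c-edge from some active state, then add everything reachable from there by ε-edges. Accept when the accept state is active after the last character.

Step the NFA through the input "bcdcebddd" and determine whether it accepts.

Answer: REJECT

Steps:
start: ε-closure({0}) = {0,2}
'b' @ 1: {3,4}
'c' @ 2: {5,6}
'd' @ 3: {1,2,7}  ✓accept
'c' @ 4: {}  — dead — no transitions
rest 'ebddd' ignored (set empty)
final: {}; accept 1 not in set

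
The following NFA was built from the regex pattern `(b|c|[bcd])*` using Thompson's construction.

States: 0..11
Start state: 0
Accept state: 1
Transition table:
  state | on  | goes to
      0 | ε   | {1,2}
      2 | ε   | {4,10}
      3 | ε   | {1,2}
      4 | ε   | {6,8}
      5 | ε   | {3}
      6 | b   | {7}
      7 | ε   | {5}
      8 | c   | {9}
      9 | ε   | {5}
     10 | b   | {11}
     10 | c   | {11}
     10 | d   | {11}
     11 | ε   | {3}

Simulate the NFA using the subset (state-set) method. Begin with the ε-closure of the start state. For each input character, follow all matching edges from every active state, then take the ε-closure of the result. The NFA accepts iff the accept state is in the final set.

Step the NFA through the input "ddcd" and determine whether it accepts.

Answer: ACCEPT

Trace:
start: ε-closure({0}) = {0,1,2,4,6,8,10}
'd' @ 1: {1,2,3,4,6,8,10,11}  ✓accept
'd' @ 2: {1,2,3,4,6,8,10,11}  ✓accept
'c' @ 3: {1,2,3,4,5,6,8,9,10,11}  ✓accept
'd' @ 4: {1,2,3,4,6,8,10,11}  ✓accept
after full input: {1,2,3,4,6,8,10,11}  (accept=1 in)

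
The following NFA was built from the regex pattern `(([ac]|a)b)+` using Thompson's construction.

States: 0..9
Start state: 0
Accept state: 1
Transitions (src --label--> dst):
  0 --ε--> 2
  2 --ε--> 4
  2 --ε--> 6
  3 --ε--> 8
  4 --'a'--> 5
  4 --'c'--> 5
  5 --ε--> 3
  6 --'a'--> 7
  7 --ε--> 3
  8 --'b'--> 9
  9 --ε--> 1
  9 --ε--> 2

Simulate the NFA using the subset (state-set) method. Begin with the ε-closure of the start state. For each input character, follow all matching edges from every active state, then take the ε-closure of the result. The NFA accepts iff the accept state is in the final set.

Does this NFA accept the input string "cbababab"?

Answer: ACCEPT

Trace:
S₀ = ε-closure({0}) = {0,2,4,6}
'c' @ 1: {3,5,8}
'b' @ 2: {1,2,4,6,9}  [accepting]
'a' @ 3: {3,5,7,8}
'b' @ 4: {1,2,4,6,9}  [accepting]
'a' @ 5: {3,5,7,8}
'b' @ 6: {1,2,4,6,9}  [accepting]
'a' @ 7: {3,5,7,8}
'b' @ 8: {1,2,4,6,9}  [accepting]
end set {1,2,4,6,9} — state 1 in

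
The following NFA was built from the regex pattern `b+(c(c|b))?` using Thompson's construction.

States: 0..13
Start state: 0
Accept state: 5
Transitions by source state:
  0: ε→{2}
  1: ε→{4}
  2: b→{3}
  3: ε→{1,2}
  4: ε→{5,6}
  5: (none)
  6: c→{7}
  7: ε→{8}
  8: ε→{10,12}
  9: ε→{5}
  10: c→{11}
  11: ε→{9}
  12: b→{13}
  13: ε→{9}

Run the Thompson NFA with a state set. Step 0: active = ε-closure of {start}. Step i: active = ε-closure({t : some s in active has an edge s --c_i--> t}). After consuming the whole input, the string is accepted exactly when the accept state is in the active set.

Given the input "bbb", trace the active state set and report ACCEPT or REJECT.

Answer: ACCEPT

Trace:
initial (ε-close {0}): {0,2}
'b' @ 1: {1,2,3,4,5,6}  [accepting]
'b' @ 2: {1,2,3,4,5,6}  [accepting]
'b' @ 3: {1,2,3,4,5,6}  [accepting]
end set {1,2,3,4,5,6} — state 5 in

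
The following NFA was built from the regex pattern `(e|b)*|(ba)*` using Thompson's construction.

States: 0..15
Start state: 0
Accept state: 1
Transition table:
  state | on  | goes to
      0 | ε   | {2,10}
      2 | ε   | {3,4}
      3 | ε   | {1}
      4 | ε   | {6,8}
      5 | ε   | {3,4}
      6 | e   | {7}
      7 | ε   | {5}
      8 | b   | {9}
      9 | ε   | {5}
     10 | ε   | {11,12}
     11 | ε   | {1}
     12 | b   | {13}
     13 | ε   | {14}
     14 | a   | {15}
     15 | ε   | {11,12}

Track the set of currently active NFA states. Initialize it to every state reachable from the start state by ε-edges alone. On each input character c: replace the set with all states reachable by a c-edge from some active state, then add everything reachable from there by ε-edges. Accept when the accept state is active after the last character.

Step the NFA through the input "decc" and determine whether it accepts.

Answer: REJECT

Steps:
start: ε-closure({0}) = {0,1,2,3,4,6,8,10,11,12}
'd' @ 1: {}  — state set empty
rest 'ecc' ignored (set empty)
after full input: {}  (accept=1 not in)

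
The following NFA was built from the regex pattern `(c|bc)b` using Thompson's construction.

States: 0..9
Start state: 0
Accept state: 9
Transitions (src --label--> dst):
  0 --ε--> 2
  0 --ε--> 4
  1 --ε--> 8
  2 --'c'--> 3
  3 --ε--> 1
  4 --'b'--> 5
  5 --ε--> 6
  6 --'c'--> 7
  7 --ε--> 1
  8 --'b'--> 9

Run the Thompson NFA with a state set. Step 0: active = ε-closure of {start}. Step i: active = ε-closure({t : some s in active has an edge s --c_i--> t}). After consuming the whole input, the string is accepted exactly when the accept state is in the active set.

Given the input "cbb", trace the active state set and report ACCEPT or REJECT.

Answer: REJECT

Derivation:
start: ε-closure({0}) = {0,2,4}
'c' @ 1: {1,3,8}
'b' @ 2: {9}  [accepting]
'b' @ 3: {}  — dead — no transitions
after full input: {}  (accept=9 not in)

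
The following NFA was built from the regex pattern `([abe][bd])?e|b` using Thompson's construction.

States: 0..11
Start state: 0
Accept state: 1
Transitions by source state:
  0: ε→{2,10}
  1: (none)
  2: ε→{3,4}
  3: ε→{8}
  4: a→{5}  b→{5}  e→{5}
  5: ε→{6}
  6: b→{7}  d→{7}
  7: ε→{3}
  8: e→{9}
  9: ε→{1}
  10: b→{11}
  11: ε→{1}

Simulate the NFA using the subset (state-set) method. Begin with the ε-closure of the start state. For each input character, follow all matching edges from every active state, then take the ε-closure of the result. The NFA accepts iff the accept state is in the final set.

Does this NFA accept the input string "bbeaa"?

Answer: REJECT

Steps:
start: ε-closure({0}) = {0,2,3,4,8,10}
'b' @ 1: {1,5,6,11}  [accepting]
'b' @ 2: {3,7,8}
'e' @ 3: {1,9}  [accepting]
'a' @ 4: {}  — dead — no transitions
rest 'a' ignored (set empty)
final: {}; accept 1 not in set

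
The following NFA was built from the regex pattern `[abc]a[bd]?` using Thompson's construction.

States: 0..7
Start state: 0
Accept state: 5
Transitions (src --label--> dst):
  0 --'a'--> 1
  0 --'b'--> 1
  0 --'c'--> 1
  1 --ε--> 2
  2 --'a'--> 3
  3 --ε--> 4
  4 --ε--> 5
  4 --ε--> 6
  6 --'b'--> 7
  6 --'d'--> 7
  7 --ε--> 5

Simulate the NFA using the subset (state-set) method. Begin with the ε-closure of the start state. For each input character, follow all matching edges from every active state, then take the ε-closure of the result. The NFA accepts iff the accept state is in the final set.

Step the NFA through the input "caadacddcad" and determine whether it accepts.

Answer: REJECT

Derivation:
start: ε-closure({0}) = {0}
'c' @ 1: {1,2}
'a' @ 2: {3,4,5,6}  [accepting]
'a' @ 3: {}  — dead — no transitions
rest 'dacddcad' ignored (set empty)
final: {}; accept 5 not in set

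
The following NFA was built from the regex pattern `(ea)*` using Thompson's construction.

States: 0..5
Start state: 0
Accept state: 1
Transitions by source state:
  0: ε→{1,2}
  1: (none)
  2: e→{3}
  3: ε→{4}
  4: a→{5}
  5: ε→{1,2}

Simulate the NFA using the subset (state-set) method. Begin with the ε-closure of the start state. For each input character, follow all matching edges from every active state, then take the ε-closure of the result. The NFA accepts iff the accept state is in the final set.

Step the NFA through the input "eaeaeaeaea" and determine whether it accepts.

start: ε-closure({0}) = {0,1,2}
'e' @ 1: {3,4}
'a' @ 2: {1,2,5}  ✓accept
'e' @ 3: {3,4}
'a' @ 4: {1,2,5}  ✓accept
'e' @ 5: {3,4}
'a' @ 6: {1,2,5}  ✓accept
'e' @ 7: {3,4}
'a' @ 8: {1,2,5}  ✓accept
'e' @ 9: {3,4}
'a' @ 10: {1,2,5}  ✓accept
after full input: {1,2,5}  (accept=1 in)

Answer: ACCEPT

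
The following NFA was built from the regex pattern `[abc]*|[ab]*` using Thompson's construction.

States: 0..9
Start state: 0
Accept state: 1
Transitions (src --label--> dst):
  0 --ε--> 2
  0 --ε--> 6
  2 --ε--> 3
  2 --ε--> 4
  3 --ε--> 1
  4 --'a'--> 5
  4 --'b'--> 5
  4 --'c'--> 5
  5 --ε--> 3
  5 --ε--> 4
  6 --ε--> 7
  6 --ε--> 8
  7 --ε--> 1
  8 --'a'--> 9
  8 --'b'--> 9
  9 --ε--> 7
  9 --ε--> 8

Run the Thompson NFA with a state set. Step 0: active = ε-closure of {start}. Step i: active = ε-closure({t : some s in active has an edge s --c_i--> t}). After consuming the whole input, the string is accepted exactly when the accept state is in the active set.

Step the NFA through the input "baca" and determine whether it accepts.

Answer: ACCEPT

Derivation:
initial (ε-close {0}): {0,1,2,3,4,6,7,8}
'b' @ 1: {1,3,4,5,7,8,9}  ✓accept
'a' @ 2: {1,3,4,5,7,8,9}  ✓accept
'c' @ 3: {1,3,4,5}  ✓accept
'a' @ 4: {1,3,4,5}  ✓accept
after full input: {1,3,4,5}  (accept=1 in)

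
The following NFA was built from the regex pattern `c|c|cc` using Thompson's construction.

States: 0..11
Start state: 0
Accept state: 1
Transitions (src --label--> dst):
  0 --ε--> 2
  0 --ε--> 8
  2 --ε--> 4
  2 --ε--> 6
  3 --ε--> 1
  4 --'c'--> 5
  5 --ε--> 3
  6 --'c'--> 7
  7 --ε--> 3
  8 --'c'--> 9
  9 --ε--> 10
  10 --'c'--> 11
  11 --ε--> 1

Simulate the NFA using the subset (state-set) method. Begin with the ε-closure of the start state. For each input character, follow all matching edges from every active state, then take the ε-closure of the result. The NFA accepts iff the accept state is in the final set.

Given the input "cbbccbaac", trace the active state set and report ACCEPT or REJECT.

Answer: REJECT

Trace:
start: ε-closure({0}) = {0,2,4,6,8}
'c' @ 1: {1,3,5,7,9,10}  [accepting]
'b' @ 2: {}  — dead — no transitions
rest 'bccbaac' ignored (set empty)
final: {}; accept 1 not in set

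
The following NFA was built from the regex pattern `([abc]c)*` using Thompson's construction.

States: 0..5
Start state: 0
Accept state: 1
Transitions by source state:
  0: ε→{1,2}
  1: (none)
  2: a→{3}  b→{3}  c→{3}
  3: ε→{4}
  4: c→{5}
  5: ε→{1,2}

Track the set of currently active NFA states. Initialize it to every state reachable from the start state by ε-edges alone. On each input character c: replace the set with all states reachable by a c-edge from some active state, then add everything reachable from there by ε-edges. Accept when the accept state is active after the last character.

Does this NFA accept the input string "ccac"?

initial (ε-close {0}): {0,1,2}
'c' @ 1: {3,4}
'c' @ 2: {1,2,5}  ✓accept
'a' @ 3: {3,4}
'c' @ 4: {1,2,5}  ✓accept
final: {1,2,5}; accept 1 in set

Answer: ACCEPT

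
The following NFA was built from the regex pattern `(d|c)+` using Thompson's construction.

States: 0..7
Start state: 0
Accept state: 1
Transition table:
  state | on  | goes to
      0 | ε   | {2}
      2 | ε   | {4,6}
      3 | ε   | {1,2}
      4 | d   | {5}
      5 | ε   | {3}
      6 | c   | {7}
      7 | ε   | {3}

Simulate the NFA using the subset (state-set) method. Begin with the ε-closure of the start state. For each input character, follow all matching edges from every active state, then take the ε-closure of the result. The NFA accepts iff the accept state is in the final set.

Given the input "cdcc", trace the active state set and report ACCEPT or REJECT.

initial (ε-close {0}): {0,2,4,6}
'c' @ 1: {1,2,3,4,6,7}  ✓accept
'd' @ 2: {1,2,3,4,5,6}  ✓accept
'c' @ 3: {1,2,3,4,6,7}  ✓accept
'c' @ 4: {1,2,3,4,6,7}  ✓accept
after full input: {1,2,3,4,6,7}  (accept=1 in)

Answer: ACCEPT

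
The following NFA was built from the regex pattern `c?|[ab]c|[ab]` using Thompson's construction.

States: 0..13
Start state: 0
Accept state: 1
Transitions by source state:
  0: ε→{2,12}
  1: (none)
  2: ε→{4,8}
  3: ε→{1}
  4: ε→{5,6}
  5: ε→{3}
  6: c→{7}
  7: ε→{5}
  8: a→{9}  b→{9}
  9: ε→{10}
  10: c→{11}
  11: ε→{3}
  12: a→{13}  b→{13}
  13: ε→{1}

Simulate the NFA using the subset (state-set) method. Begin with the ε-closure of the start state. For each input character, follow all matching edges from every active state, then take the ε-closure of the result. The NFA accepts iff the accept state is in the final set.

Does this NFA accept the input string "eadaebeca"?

start: ε-closure({0}) = {0,1,2,3,4,5,6,8,12}
'e' @ 1: {}  — state set empty
rest 'adaebeca' ignored (set empty)
end set {} — state 1 not in

Answer: REJECT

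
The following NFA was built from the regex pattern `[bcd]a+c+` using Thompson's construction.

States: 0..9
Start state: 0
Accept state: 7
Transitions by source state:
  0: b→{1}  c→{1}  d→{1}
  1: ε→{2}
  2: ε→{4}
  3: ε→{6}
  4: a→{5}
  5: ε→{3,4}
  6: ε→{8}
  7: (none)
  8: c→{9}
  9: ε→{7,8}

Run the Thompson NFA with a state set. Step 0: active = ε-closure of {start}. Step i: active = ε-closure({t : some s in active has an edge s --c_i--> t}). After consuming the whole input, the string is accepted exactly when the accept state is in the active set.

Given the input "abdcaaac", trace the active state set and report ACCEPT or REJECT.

start: ε-closure({0}) = {0}
'a' @ 1: {}  — no active states
rest 'bdcaaac' ignored (set empty)
end set {} — state 7 not in

Answer: REJECT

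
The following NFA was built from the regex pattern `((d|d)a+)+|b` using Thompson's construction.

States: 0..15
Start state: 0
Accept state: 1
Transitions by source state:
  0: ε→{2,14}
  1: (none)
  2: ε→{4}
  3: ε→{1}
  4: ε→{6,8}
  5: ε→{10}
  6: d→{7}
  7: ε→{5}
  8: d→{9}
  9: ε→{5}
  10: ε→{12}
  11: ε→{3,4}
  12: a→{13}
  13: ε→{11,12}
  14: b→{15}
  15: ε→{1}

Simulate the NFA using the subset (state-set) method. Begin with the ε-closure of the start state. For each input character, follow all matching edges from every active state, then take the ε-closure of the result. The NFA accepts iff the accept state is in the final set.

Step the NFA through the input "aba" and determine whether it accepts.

Answer: REJECT

Derivation:
S₀ = ε-closure({0}) = {0,2,4,6,8,14}
'a' @ 1: {}  — state set empty
rest 'ba' ignored (set empty)
end set {} — state 1 not in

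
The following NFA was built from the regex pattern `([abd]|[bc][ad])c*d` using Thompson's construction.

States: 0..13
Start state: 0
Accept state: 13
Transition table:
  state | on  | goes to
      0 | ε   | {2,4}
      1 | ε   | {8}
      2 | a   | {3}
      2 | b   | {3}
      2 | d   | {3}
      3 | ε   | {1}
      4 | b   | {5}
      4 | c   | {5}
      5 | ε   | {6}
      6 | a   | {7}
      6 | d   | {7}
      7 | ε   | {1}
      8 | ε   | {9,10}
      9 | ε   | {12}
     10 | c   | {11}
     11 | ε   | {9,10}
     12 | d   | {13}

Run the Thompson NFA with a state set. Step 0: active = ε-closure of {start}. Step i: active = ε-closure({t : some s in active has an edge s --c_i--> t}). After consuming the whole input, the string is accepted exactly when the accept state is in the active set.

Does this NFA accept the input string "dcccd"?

initial (ε-close {0}): {0,2,4}
'd' @ 1: {1,3,8,9,10,12}
'c' @ 2: {9,10,11,12}
'c' @ 3: {9,10,11,12}
'c' @ 4: {9,10,11,12}
'd' @ 5: {13}  [accepting]
end set {13} — state 13 in

Answer: ACCEPT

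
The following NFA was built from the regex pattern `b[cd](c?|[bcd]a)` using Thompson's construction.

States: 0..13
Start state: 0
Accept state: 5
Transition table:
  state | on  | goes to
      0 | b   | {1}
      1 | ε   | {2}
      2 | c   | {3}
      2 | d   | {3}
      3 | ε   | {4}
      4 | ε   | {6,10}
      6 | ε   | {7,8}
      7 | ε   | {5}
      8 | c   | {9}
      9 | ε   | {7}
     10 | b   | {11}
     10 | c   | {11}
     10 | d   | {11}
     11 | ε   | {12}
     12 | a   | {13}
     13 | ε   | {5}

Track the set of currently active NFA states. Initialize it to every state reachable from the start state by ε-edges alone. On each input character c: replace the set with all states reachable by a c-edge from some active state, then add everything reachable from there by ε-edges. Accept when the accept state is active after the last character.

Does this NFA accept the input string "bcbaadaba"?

S₀ = ε-closure({0}) = {0}
'b' @ 1: {1,2}
'c' @ 2: {3,4,5,6,7,8,10}  [accepting]
'b' @ 3: {11,12}
'a' @ 4: {5,13}  [accepting]
'a' @ 5: {}  — dead — no transitions
rest 'daba' ignored (set empty)
end set {} — state 5 not in

Answer: REJECT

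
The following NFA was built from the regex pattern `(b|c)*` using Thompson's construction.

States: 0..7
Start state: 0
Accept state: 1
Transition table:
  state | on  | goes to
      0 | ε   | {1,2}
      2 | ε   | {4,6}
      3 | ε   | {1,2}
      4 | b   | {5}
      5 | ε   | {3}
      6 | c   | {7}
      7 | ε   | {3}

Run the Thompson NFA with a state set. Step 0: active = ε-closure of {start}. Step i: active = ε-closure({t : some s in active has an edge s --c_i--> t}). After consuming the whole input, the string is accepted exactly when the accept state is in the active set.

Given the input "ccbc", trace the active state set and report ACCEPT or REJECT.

Answer: ACCEPT

Trace:
initial (ε-close {0}): {0,1,2,4,6}
'c' @ 1: {1,2,3,4,6,7}  (accept∈set)
'c' @ 2: {1,2,3,4,6,7}  (accept∈set)
'b' @ 3: {1,2,3,4,5,6}  (accept∈set)
'c' @ 4: {1,2,3,4,6,7}  (accept∈set)
final: {1,2,3,4,6,7}; accept 1 in set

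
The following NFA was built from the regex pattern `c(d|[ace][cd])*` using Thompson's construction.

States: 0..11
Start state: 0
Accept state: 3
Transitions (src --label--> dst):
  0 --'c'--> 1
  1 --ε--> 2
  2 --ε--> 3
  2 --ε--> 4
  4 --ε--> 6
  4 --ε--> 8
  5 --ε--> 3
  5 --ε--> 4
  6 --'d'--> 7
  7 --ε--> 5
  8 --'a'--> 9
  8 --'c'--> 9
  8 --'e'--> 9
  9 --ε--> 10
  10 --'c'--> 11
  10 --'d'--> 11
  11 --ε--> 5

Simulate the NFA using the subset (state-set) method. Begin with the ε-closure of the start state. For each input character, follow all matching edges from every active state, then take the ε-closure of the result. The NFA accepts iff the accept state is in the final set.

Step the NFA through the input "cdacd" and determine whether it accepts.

Answer: ACCEPT

Steps:
initial (ε-close {0}): {0}
'c' @ 1: {1,2,3,4,6,8}  (accept∈set)
'd' @ 2: {3,4,5,6,7,8}  (accept∈set)
'a' @ 3: {9,10}
'c' @ 4: {3,4,5,6,8,11}  (accept∈set)
'd' @ 5: {3,4,5,6,7,8}  (accept∈set)
end set {3,4,5,6,7,8} — state 3 in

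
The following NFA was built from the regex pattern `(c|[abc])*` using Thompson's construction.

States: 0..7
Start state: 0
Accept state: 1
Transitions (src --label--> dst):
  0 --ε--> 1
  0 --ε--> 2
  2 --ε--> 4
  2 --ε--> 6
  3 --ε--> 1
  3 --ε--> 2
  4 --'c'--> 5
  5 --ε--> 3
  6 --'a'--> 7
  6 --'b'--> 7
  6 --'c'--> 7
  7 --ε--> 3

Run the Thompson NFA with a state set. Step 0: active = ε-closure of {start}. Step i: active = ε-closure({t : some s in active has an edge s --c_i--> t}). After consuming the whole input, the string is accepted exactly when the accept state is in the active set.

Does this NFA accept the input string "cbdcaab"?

Answer: REJECT

Trace:
start: ε-closure({0}) = {0,1,2,4,6}
'c' @ 1: {1,2,3,4,5,6,7}  (accept∈set)
'b' @ 2: {1,2,3,4,6,7}  (accept∈set)
'd' @ 3: {}  — no active states
rest 'caab' ignored (set empty)
after full input: {}  (accept=1 not in)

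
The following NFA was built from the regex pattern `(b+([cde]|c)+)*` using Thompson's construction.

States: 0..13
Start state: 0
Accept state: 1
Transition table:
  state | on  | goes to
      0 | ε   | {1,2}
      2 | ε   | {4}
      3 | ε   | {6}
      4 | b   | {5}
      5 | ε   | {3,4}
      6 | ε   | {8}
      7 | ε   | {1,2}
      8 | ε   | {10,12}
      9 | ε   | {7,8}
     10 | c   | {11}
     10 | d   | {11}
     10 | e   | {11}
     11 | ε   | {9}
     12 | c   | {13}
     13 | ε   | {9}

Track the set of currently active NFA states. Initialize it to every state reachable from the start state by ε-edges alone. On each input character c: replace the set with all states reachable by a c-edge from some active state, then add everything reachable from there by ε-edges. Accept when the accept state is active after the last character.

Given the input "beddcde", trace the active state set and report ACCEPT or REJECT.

initial (ε-close {0}): {0,1,2,4}
'b' @ 1: {3,4,5,6,8,10,12}
'e' @ 2: {1,2,4,7,8,9,10,11,12}  (accept∈set)
'd' @ 3: {1,2,4,7,8,9,10,11,12}  (accept∈set)
'd' @ 4: {1,2,4,7,8,9,10,11,12}  (accept∈set)
'c' @ 5: {1,2,4,7,8,9,10,11,12,13}  (accept∈set)
'd' @ 6: {1,2,4,7,8,9,10,11,12}  (accept∈set)
'e' @ 7: {1,2,4,7,8,9,10,11,12}  (accept∈set)
final: {1,2,4,7,8,9,10,11,12}; accept 1 in set

Answer: ACCEPT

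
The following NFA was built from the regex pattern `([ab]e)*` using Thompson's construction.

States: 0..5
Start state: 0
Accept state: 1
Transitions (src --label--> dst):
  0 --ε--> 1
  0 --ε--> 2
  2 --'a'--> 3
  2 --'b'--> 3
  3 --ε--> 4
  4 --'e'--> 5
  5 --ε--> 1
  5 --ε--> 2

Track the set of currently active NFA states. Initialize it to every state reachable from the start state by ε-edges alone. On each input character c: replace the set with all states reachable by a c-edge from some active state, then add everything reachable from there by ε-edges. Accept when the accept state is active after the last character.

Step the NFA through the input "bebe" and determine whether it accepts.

S₀ = ε-closure({0}) = {0,1,2}
'b' @ 1: {3,4}
'e' @ 2: {1,2,5}  ✓accept
'b' @ 3: {3,4}
'e' @ 4: {1,2,5}  ✓accept
final: {1,2,5}; accept 1 in set

Answer: ACCEPT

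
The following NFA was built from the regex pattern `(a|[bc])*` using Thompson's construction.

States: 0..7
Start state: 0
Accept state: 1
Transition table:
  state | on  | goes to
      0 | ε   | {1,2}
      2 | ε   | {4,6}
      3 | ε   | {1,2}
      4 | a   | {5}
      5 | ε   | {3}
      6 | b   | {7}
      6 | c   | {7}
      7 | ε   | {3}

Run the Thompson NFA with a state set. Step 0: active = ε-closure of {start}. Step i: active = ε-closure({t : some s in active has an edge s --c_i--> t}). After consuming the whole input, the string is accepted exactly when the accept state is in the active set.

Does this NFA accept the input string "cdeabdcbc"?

Answer: REJECT

Steps:
start: ε-closure({0}) = {0,1,2,4,6}
'c' @ 1: {1,2,3,4,6,7}  (accept∈set)
'd' @ 2: {}  — dead — no transitions
rest 'eabdcbc' ignored (set empty)
final: {}; accept 1 not in set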